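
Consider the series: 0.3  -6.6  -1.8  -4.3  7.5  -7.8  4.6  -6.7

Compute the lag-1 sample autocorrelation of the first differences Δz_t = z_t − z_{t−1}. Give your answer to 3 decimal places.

First differences Δz: -6.9, 4.8, -2.5, 11.8, -15.3, 12.4, -11.3
Mean of differences = -1.0000
Numerator Σ(Δz_t−Δz̄)(Δz_{t+1}−Δz̄) = -574.8000
Denominator Σ(Δz_t−Δz̄)² = 724.6800
r_1(Δz) = -574.8000 / 724.6800 = -0.793

-0.793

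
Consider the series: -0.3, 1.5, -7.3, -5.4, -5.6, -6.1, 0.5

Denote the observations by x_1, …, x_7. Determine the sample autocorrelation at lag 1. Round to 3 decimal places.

0.057

Mean x̄ = (-0.3 + 1.5 − 7.3 − 5.4 − 5.6 − 6.1 + 0.5)/7 = -3.2429
Deviations from mean: 2.9429, 4.7429, -4.0571, -2.1571, -2.3571, -2.8571, 3.7429
Σ(x_t−x̄)(x_{t+1}−x̄) = (13.9576) + (-19.2424) + (8.7518) + (5.0847) + (6.7347) + (-10.6939) = 4.5924
Denominator Σ(x_t−x̄)² = 79.9971
r_1 = 4.5924 / 79.9971 = 0.057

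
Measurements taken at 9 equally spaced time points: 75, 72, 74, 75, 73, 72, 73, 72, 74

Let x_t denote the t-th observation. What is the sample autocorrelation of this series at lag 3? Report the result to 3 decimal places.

0.111

Mean x̄ = (75 + 72 + 74 + 75 + 73 + 72 + 73 + 72 + 74)/9 = 73.3333
Numerator Σ_{t=1}^{6}(x_t−x̄)(x_{t+3}−x̄) = 1.3333
Denominator Σ(x_t−x̄)² = 12.0000
r_3 = 1.3333 / 12.0000 = 0.111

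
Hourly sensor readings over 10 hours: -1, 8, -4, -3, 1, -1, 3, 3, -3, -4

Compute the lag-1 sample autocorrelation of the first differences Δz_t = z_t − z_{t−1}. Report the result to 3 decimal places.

First differences Δz: 9, -12, 1, 4, -2, 4, 0, -6, -1
Mean of differences = -0.3333
Numerator Σ(Δz_t−Δz̄)(Δz_{t+1}−Δz̄) = -129.7778
Denominator Σ(Δz_t−Δz̄)² = 298.0000
r_1(Δz) = -129.7778 / 298.0000 = -0.435

-0.435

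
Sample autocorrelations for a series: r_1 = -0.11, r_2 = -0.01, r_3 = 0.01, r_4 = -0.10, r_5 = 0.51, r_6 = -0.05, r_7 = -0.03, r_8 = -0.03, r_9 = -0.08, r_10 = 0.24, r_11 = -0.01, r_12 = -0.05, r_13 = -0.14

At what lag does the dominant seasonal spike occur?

5

The largest autocorrelation is r_5 = 0.51, with a weaker echo at lag 10 (0.24); the remaining lags stay at or below 0.01.
The dominant spike at lag 5 indicates a seasonal period of 5.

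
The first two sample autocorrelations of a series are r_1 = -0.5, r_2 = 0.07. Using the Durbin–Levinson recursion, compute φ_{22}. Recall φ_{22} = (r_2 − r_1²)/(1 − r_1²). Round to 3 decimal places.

-0.240

φ_{22} = (r_2 − r_1²) / (1 − r_1²)
r_1² = (-0.5)² = 0.25
Numerator = 0.07 − 0.2500 = -0.1800; denominator = 1 − 0.2500 = 0.7500
φ_{22} = -0.1800 / 0.7500 = -0.240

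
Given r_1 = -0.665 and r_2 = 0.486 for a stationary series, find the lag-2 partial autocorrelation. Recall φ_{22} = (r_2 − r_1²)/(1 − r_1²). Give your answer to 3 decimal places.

0.078

φ_{22} = (r_2 − r_1²) / (1 − r_1²)
r_1² = (-0.665)² = 0.442225
Numerator = 0.486 − 0.4422 = 0.0438; denominator = 1 − 0.4422 = 0.5578
φ_{22} = 0.0438 / 0.5578 = 0.078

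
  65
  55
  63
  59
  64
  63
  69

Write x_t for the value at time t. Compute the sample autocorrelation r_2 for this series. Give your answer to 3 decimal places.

0.304

Mean x̄ = (65 + 55 + 63 + 59 + 64 + 63 + 69)/7 = 62.5714
Numerator Σ_{t=1}^{5}(x_t−x̄)(x_{t+2}−x̄) = 36.3469
Denominator Σ(x_t−x̄)² = 119.7143
r_2 = 36.3469 / 119.7143 = 0.304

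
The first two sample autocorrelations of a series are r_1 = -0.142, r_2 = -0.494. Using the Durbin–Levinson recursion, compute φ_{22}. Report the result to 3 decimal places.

-0.525

φ_{22} = (r_2 − r_1²) / (1 − r_1²)
r_1² = (-0.142)² = 0.020164
Numerator = -0.494 − 0.0202 = -0.5142; denominator = 1 − 0.0202 = 0.9798
φ_{22} = -0.5142 / 0.9798 = -0.525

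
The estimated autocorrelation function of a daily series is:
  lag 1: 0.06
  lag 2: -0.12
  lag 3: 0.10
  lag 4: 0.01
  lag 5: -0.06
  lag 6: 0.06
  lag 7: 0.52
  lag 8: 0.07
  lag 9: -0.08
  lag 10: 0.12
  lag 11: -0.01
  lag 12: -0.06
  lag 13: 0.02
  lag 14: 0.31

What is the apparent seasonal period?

The largest autocorrelation is r_7 = 0.52, with a weaker echo at lag 14 (0.31); the remaining lags stay at or below 0.12.
The dominant spike at lag 7 indicates a seasonal period of 7.

7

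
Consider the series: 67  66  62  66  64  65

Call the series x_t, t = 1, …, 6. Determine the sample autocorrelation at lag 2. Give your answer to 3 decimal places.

-0.125

Mean x̄ = (67 + 66 + 62 + 66 + 64 + 65)/6 = 65.0000
Deviations from mean: 2.0000, 1.0000, -3.0000, 1.0000, -1.0000, 0.0000
Σ(x_t−x̄)(x_{t+2}−x̄) = (-6.0000) + (1.0000) + (3.0000) + (0.0000) = -2.0000
Denominator Σ(x_t−x̄)² = 16.0000
r_2 = -2.0000 / 16.0000 = -0.125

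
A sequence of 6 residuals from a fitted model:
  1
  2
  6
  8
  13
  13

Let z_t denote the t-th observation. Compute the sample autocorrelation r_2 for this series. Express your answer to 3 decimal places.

Mean z̄ = (1 + 2 + 6 + 8 + 13 + 13)/6 = 7.1667
Σ(z_t−z̄)(z_{t+2}−z̄) = (7.1944) + (-4.3056) + (-6.8056) + (4.8611) = 0.9444
Denominator Σ(z_t−z̄)² = 134.8333
r_2 = 0.9444 / 134.8333 = 0.007

0.007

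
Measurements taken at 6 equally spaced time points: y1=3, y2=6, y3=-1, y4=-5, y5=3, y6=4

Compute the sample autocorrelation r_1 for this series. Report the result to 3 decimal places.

Mean ȳ = (3 + 6 − 1 − 5 + 3 + 4)/6 = 1.6667
Deviations from mean: 1.3333, 4.3333, -2.6667, -6.6667, 1.3333, 2.3333
Numerator Σ_{t=1}^{5}(y_t−ȳ)(y_{t+1}−ȳ) = 6.2222
Denominator Σ(y_t−ȳ)² = 79.3333
r_1 = 6.2222 / 79.3333 = 0.078

0.078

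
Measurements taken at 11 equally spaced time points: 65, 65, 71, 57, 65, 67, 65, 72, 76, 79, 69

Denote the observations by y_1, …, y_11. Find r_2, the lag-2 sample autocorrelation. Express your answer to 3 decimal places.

0.162

Mean ȳ = (65 + 65 + 71 + 57 + 65 + 67 + 65 + 72 + 76 + 79 + 69)/11 = 68.2727
Numerator Σ_{t=1}^{9}(y_t−ȳ)(y_{t+2}−ȳ) = 59.6694
Denominator Σ(y_t−ȳ)² = 368.1818
r_2 = 59.6694 / 368.1818 = 0.162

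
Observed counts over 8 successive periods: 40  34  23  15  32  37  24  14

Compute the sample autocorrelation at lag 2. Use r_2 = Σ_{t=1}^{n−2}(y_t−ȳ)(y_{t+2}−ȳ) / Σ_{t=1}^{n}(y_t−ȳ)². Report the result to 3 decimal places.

Mean ȳ = (40 + 34 + 23 + 15 + 32 + 37 + 24 + 14)/8 = 27.3750
Numerator Σ_{t=1}^{6}(y_t−ȳ)(y_{t+2}−ȳ) = -420.9063
Denominator Σ(y_t−ȳ)² = 679.8750
r_2 = -420.9063 / 679.8750 = -0.619

-0.619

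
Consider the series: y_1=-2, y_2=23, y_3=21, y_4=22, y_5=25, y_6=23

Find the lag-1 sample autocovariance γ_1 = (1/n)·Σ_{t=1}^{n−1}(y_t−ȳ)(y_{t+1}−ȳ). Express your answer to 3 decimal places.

Mean ȳ = (-2 + 23 + 21 + 22 + 25 + 23)/6 = 18.6667
Σ_{t=1}^{5}(y_t−ȳ)(y_{t+1}−ȳ) = -23.1111
γ_1 = -23.1111 / 6 = -3.852

-3.852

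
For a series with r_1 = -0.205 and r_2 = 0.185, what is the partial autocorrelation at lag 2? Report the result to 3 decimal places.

φ_{22} = (r_2 − r_1²) / (1 − r_1²)
r_1² = (-0.205)² = 0.042025
Numerator = 0.185 − 0.0420 = 0.1430; denominator = 1 − 0.0420 = 0.9580
φ_{22} = 0.1430 / 0.9580 = 0.149

0.149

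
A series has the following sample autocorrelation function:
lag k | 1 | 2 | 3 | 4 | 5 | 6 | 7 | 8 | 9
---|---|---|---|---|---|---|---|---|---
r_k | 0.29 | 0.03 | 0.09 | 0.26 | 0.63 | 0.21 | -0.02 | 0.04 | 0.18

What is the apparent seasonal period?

5

The largest autocorrelation is r_5 = 0.63; the remaining lags stay at or below 0.29. The elevated value at lag 1 (0.29), dropping to 0.03 at lag 2, reflects decaying short-term dependence rather than seasonality.
The dominant spike at lag 5 indicates a seasonal period of 5.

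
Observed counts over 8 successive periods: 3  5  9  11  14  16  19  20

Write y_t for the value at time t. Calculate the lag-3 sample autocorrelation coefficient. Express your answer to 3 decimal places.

Mean ȳ = (3 + 5 + 9 + 11 + 14 + 16 + 19 + 20)/8 = 12.1250
Σ(y_t−ȳ)(y_{t+3}−ȳ) = (10.2656) + (-13.3594) + (-12.1094) + (-7.7344) + (14.7656) = -8.1719
Denominator Σ(y_t−ȳ)² = 272.8750
r_3 = -8.1719 / 272.8750 = -0.030

-0.030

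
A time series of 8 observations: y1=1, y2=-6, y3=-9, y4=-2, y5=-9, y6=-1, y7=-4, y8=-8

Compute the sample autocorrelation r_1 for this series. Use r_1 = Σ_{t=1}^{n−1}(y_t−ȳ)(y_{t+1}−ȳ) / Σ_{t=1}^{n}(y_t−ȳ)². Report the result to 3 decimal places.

Mean ȳ = (1 − 6 − 9 − 2 − 9 − 1 − 4 − 8)/8 = -4.7500
Σ(y_t−ȳ)(y_{t+1}−ȳ) = (-7.1875) + (5.3125) + (-11.6875) + (-11.6875) + (-15.9375) + (2.8125) + (-2.4375) = -40.8125
Denominator Σ(y_t−ȳ)² = 103.5000
r_1 = -40.8125 / 103.5000 = -0.394

-0.394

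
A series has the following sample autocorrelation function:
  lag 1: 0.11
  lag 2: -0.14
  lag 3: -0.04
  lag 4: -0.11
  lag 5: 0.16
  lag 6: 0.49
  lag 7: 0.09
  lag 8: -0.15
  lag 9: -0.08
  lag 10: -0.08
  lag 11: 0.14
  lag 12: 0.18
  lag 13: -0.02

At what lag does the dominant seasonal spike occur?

The largest autocorrelation is r_6 = 0.49, with a weaker echo at lag 12 (0.18); the remaining lags stay at or below 0.16.
The dominant spike at lag 6 indicates a seasonal period of 6.

6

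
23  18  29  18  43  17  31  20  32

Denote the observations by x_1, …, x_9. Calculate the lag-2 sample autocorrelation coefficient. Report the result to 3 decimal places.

0.571

Mean x̄ = (23 + 18 + 29 + 18 + 43 + 17 + 31 + 20 + 32)/9 = 25.6667
Σ(x_t−x̄)(x_{t+2}−x̄) = (-8.8889) + (58.7778) + (57.7778) + (66.4444) + (92.4444) + (49.1111) + (33.7778) = 349.4444
Denominator Σ(x_t−x̄)² = 612.0000
r_2 = 349.4444 / 612.0000 = 0.571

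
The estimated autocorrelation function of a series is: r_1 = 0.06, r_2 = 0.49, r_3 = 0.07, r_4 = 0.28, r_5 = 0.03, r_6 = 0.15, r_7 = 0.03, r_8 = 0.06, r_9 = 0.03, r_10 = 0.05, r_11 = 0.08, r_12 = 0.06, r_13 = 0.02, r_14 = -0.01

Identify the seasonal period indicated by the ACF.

The largest autocorrelation is r_2 = 0.49, with weaker echoes at lags 4 (0.28) and 6 (0.15); the remaining lags stay at or below 0.08.
The dominant spike at lag 2 indicates a seasonal period of 2.

2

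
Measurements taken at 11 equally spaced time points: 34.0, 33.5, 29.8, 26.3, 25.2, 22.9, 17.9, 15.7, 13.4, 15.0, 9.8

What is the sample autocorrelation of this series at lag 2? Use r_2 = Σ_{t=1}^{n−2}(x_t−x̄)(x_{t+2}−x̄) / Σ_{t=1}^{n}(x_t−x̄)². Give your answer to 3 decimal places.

0.486

Mean x̄ = (34.0 + 33.5 + 29.8 + 26.3 + 25.2 + 22.9 + 17.9 + 15.7 + 13.4 + 15.0 + 9.8)/11 = 22.1364
Numerator Σ_{t=1}^{9}(x_t−x̄)(x_{t+2}−x̄) = 337.7146
Denominator Σ(x_t−x̄)² = 694.7255
r_2 = 337.7146 / 694.7255 = 0.486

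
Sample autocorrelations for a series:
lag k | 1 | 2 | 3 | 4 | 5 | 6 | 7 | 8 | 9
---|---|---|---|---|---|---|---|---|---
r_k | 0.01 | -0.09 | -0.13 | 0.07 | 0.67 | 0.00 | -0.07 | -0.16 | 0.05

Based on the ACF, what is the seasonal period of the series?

5

The largest autocorrelation is r_5 = 0.67; the remaining lags stay at or below 0.07.
The dominant spike at lag 5 indicates a seasonal period of 5.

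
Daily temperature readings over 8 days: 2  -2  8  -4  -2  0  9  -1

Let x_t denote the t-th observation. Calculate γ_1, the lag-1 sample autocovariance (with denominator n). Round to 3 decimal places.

-8.227

Mean x̄ = (2 − 2 + 8 − 4 − 2 + 0 + 9 − 1)/8 = 1.2500
Σ_{t=1}^{7}(x_t−x̄)(x_{t+1}−x̄) = -65.8125
γ_1 = -65.8125 / 8 = -8.227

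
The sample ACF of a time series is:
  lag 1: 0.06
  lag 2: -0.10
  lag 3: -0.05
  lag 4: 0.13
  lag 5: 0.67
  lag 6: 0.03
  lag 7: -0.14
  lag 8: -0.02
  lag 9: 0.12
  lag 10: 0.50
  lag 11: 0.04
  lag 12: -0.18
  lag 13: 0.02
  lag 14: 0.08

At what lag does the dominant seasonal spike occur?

The largest autocorrelation is r_5 = 0.67, with a weaker echo at lag 10 (0.50); the remaining lags stay at or below 0.13.
The dominant spike at lag 5 indicates a seasonal period of 5.

5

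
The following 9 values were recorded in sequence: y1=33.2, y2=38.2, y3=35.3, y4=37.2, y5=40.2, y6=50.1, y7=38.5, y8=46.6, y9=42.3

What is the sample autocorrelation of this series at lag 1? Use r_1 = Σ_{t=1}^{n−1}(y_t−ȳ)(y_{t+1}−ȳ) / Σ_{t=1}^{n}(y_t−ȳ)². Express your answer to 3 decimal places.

0.105

Mean ȳ = (33.2 + 38.2 + 35.3 + 37.2 + 40.2 + 50.1 + 38.5 + 46.6 + 42.3)/9 = 40.1778
Numerator Σ_{t=1}^{8}(y_t−ȳ)(y_{t+1}−ȳ) = 24.3340
Denominator Σ(y_t−ȳ)² = 232.2756
r_1 = 24.3340 / 232.2756 = 0.105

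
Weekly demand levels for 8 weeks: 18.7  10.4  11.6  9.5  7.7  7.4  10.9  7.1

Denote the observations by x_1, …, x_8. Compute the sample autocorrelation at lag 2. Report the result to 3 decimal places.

Mean x̄ = (18.7 + 10.4 + 11.6 + 9.5 + 7.7 + 7.4 + 10.9 + 7.1)/8 = 10.4125
Deviations from mean: 8.2875, -0.0125, 1.1875, -0.9125, -2.7125, -3.0125, 0.4875, -3.3125
Σ(x_t−x̄)(x_{t+2}−x̄) = (9.8414) + (0.0114) + (-3.2211) + (2.7489) + (-1.3223) + (9.9789) = 18.0372
Denominator Σ(x_t−x̄)² = 98.5688
r_2 = 18.0372 / 98.5688 = 0.183

0.183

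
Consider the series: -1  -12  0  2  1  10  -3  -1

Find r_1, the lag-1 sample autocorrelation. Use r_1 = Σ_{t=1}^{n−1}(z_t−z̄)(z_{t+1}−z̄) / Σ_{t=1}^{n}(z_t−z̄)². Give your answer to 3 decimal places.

Mean z̄ = (-1 − 12 + 0 + 2 + 1 + 10 − 3 − 1)/8 = -0.5000
Deviations from mean: -0.5000, -11.5000, 0.5000, 2.5000, 1.5000, 10.5000, -2.5000, -0.5000
Numerator Σ_{t=1}^{7}(z_t−z̄)(z_{t+1}−z̄) = -4.2500
Denominator Σ(z_t−z̄)² = 258.0000
r_1 = -4.2500 / 258.0000 = -0.016

-0.016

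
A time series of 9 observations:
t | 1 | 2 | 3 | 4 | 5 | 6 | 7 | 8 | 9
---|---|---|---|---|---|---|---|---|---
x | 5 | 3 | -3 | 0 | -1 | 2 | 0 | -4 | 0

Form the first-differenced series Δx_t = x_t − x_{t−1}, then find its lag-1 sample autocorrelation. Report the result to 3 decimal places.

-0.335

First differences Δx: -2, -6, 3, -1, 3, -2, -4, 4
Mean of differences = -0.6250
Numerator Σ(Δx_t−Δx̄)(Δx_{t+1}−Δx̄) = -30.7656
Denominator Σ(Δx_t−Δx̄)² = 91.8750
r_1(Δx) = -30.7656 / 91.8750 = -0.335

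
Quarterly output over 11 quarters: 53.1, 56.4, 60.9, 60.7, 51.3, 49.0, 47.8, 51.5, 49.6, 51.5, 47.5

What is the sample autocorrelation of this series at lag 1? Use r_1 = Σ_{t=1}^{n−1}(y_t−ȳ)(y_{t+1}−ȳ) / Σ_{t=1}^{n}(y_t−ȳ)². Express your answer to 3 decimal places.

0.576

Mean ȳ = (53.1 + 56.4 + 60.9 + 60.7 + 51.3 + 49.0 + 47.8 + 51.5 + 49.6 + 51.5 + 47.5)/11 = 52.6636
Numerator Σ_{t=1}^{10}(y_t−ȳ)(y_{t+1}−ȳ) = 129.2487
Denominator Σ(y_t−ȳ)² = 224.2655
r_1 = 129.2487 / 224.2655 = 0.576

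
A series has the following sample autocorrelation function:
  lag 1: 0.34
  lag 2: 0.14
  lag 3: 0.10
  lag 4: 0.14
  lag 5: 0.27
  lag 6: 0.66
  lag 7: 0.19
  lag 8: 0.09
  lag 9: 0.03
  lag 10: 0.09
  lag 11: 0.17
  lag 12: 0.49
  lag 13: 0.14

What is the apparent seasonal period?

The largest autocorrelation is r_6 = 0.66, with a weaker echo at lag 12 (0.49); the remaining lags stay at or below 0.34. The elevated value at lag 1 (0.34), dropping to 0.14 at lag 2, reflects decaying short-term dependence rather than seasonality.
The dominant spike at lag 6 indicates a seasonal period of 6.

6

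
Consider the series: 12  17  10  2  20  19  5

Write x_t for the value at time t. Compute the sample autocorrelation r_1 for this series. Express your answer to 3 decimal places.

Mean x̄ = (12 + 17 + 10 + 2 + 20 + 19 + 5)/7 = 12.1429
Σ(x_t−x̄)(x_{t+1}−x̄) = (-0.6939) + (-10.4082) + (21.7347) + (-79.6939) + (53.8776) + (-48.9796) = -64.1633
Denominator Σ(x_t−x̄)² = 290.8571
r_1 = -64.1633 / 290.8571 = -0.221

-0.221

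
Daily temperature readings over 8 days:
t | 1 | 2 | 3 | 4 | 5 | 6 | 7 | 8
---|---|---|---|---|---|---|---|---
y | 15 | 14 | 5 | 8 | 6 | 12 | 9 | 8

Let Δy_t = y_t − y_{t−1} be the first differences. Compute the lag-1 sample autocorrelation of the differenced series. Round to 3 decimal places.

-0.425

First differences Δy: -1, -9, 3, -2, 6, -3, -1
Mean of differences = -1.0000
Numerator Σ(Δy_t−Δȳ)(Δy_{t+1}−Δȳ) = -57.0000
Denominator Σ(Δy_t−Δȳ)² = 134.0000
r_1(Δy) = -57.0000 / 134.0000 = -0.425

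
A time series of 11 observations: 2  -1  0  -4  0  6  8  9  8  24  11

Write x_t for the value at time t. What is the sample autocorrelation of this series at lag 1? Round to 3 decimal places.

0.543

Mean x̄ = (2 − 1 + 0 − 4 + 0 + 6 + 8 + 9 + 8 + 24 + 11)/11 = 5.7273
Numerator Σ_{t=1}^{10}(x_t−x̄)(x_{t+1}−x̄) = 326.8347
Denominator Σ(x_t−x̄)² = 602.1818
r_1 = 326.8347 / 602.1818 = 0.543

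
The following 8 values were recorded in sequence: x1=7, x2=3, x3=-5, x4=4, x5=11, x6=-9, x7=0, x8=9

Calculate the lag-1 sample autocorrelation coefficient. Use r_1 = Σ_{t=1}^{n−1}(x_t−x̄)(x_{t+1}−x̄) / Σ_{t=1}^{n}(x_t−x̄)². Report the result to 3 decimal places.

Mean x̄ = (7 + 3 − 5 + 4 + 11 − 9 + 0 + 9)/8 = 2.5000
Deviations from mean: 4.5000, 0.5000, -7.5000, 1.5000, 8.5000, -11.5000, -2.5000, 6.5000
Numerator Σ_{t=1}^{7}(x_t−x̄)(x_{t+1}−x̄) = -85.2500
Denominator Σ(x_t−x̄)² = 332.0000
r_1 = -85.2500 / 332.0000 = -0.257

-0.257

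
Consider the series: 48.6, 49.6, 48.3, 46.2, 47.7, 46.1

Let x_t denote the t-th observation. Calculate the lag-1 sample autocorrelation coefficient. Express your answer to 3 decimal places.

Mean x̄ = (48.6 + 49.6 + 48.3 + 46.2 + 47.7 + 46.1)/6 = 47.7500
Σ(x_t−x̄)(x_{t+1}−x̄) = (1.5725) + (1.0175) + (-0.8525) + (0.0775) + (0.0825) = 1.8975
Denominator Σ(x_t−x̄)² = 9.5750
r_1 = 1.8975 / 9.5750 = 0.198

0.198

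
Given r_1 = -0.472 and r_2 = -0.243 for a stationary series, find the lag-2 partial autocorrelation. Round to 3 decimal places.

-0.599

φ_{22} = (r_2 − r_1²) / (1 − r_1²)
r_1² = (-0.472)² = 0.222784
Numerator = -0.243 − 0.2228 = -0.4658; denominator = 1 − 0.2228 = 0.7772
φ_{22} = -0.4658 / 0.7772 = -0.599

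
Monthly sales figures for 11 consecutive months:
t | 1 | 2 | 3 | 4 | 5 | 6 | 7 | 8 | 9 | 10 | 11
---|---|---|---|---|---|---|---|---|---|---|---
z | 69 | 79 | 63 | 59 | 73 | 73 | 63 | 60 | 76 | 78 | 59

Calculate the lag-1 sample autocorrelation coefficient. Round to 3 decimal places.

-0.135

Mean z̄ = (69 + 79 + 63 + 59 + 73 + 73 + 63 + 60 + 76 + 78 + 59)/11 = 68.3636
Numerator Σ_{t=1}^{10}(z_t−z̄)(z_{t+1}−z̄) = -82.4959
Denominator Σ(z_t−z̄)² = 610.5455
r_1 = -82.4959 / 610.5455 = -0.135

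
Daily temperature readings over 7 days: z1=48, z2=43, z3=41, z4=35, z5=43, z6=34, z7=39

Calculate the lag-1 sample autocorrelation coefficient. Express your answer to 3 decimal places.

-0.024

Mean z̄ = (48 + 43 + 41 + 35 + 43 + 34 + 39)/7 = 40.4286
Deviations from mean: 7.5714, 2.5714, 0.5714, -5.4286, 2.5714, -6.4286, -1.4286
Σ(z_t−z̄)(z_{t+1}−z̄) = (19.4694) + (1.4694) + (-3.1020) + (-13.9592) + (-16.5306) + (9.1837) = -3.4694
Denominator Σ(z_t−z̄)² = 143.7143
r_1 = -3.4694 / 143.7143 = -0.024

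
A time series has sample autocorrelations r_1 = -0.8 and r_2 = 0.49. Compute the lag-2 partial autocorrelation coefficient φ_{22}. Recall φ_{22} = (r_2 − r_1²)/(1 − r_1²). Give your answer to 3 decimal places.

φ_{22} = (r_2 − r_1²) / (1 − r_1²)
r_1² = (-0.8)² = 0.64
Numerator = 0.49 − 0.6400 = -0.1500; denominator = 1 − 0.6400 = 0.3600
φ_{22} = -0.1500 / 0.3600 = -0.417

-0.417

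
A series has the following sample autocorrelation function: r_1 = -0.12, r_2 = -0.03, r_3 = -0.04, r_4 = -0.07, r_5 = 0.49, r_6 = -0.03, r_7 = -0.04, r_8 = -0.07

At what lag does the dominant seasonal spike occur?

The largest autocorrelation is r_5 = 0.49; the remaining lags stay at or below -0.03.
The dominant spike at lag 5 indicates a seasonal period of 5.

5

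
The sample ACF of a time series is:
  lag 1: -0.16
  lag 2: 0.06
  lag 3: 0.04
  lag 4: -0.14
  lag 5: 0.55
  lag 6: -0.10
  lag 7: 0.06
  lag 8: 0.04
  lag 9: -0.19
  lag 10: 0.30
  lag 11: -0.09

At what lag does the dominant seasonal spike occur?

The largest autocorrelation is r_5 = 0.55, with a weaker echo at lag 10 (0.30); the remaining lags stay at or below 0.06.
The dominant spike at lag 5 indicates a seasonal period of 5.

5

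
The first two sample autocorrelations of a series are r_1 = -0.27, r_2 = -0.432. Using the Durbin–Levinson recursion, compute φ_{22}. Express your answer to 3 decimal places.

φ_{22} = (r_2 − r_1²) / (1 − r_1²)
r_1² = (-0.27)² = 0.0729
Numerator = -0.432 − 0.0729 = -0.5049; denominator = 1 − 0.0729 = 0.9271
φ_{22} = -0.5049 / 0.9271 = -0.545

-0.545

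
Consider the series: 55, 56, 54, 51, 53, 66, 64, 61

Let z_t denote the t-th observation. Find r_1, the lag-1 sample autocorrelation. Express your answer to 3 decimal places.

0.480

Mean z̄ = (55 + 56 + 54 + 51 + 53 + 66 + 64 + 61)/8 = 57.5000
Deviations from mean: -2.5000, -1.5000, -3.5000, -6.5000, -4.5000, 8.5000, 6.5000, 3.5000
Σ(z_t−z̄)(z_{t+1}−z̄) = (3.7500) + (5.2500) + (22.7500) + (29.2500) + (-38.2500) + (55.2500) + (22.7500) = 100.7500
Denominator Σ(z_t−z̄)² = 210.0000
r_1 = 100.7500 / 210.0000 = 0.480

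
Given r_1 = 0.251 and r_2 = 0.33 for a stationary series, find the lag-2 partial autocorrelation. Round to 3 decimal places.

φ_{22} = (r_2 − r_1²) / (1 − r_1²)
r_1² = (0.251)² = 0.063001
Numerator = 0.33 − 0.0630 = 0.2670; denominator = 1 − 0.0630 = 0.9370
φ_{22} = 0.2670 / 0.9370 = 0.285

0.285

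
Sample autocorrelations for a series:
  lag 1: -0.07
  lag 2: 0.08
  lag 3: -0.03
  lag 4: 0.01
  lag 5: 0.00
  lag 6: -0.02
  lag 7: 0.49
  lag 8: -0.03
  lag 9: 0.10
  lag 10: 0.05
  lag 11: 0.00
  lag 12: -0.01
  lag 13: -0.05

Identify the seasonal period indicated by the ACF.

7

The largest autocorrelation is r_7 = 0.49; the remaining lags stay at or below 0.10.
The dominant spike at lag 7 indicates a seasonal period of 7.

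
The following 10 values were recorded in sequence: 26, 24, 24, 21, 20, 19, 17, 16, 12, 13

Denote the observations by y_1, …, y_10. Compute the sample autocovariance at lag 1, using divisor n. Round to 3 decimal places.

14.076

Mean ȳ = (26 + 24 + 24 + 21 + 20 + 19 + 17 + 16 + 12 + 13)/10 = 19.2000
Σ_{t=1}^{9}(y_t−ȳ)(y_{t+1}−ȳ) = 140.7600
γ_1 = 140.7600 / 10 = 14.076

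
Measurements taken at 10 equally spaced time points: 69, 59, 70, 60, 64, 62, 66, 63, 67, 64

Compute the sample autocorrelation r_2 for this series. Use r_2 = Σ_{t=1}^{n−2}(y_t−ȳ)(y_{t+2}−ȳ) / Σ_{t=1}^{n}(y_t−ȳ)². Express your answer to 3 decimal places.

0.551

Mean ȳ = (69 + 59 + 70 + 60 + 64 + 62 + 66 + 63 + 67 + 64)/10 = 64.4000
Numerator Σ_{t=1}^{8}(y_t−ȳ)(y_{t+2}−ȳ) = 65.2800
Denominator Σ(y_t−ȳ)² = 118.4000
r_2 = 65.2800 / 118.4000 = 0.551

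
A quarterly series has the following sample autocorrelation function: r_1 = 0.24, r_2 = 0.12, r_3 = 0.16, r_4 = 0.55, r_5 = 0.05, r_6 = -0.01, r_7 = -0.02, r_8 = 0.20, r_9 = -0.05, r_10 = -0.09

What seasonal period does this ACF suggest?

4

The largest autocorrelation is r_4 = 0.55; the remaining lags stay at or below 0.24. The elevated value at lag 1 (0.24), dropping to 0.12 at lag 2, reflects decaying short-term dependence rather than seasonality.
The dominant spike at lag 4 indicates a seasonal period of 4.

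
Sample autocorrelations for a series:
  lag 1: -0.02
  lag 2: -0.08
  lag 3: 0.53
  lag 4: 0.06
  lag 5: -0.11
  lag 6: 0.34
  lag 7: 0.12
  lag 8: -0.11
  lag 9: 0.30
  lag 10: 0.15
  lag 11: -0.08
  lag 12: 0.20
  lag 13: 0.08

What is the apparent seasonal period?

3

The largest autocorrelation is r_3 = 0.53, with weaker echoes at lags 6 (0.34), 9 (0.30) and 12 (0.20); the remaining lags stay at or below 0.15.
The dominant spike at lag 3 indicates a seasonal period of 3.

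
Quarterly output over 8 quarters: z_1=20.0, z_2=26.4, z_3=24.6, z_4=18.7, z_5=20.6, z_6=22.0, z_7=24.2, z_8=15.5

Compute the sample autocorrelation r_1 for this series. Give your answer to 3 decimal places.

Mean z̄ = (20.0 + 26.4 + 24.6 + 18.7 + 20.6 + 22.0 + 24.2 + 15.5)/8 = 21.5000
Deviations from mean: -1.5000, 4.9000, 3.1000, -2.8000, -0.9000, 0.5000, 2.7000, -6.0000
Σ(z_t−z̄)(z_{t+1}−z̄) = (-7.3500) + (15.1900) + (-8.6800) + (2.5200) + (-0.4500) + (1.3500) + (-16.2000) = -13.6200
Denominator Σ(z_t−z̄)² = 88.0600
r_1 = -13.6200 / 88.0600 = -0.155

-0.155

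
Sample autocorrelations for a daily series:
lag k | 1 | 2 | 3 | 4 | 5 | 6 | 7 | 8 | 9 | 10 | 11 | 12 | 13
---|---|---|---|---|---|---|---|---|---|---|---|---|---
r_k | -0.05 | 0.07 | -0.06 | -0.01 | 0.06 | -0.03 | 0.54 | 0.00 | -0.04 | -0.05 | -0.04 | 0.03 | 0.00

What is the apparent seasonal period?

7

The largest autocorrelation is r_7 = 0.54; the remaining lags stay at or below 0.07.
The dominant spike at lag 7 indicates a seasonal period of 7.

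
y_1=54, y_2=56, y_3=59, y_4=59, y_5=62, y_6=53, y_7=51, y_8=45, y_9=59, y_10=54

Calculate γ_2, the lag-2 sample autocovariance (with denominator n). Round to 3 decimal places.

0.612

Mean ȳ = (54 + 56 + 59 + 59 + 62 + 53 + 51 + 45 + 59 + 54)/10 = 55.2000
Σ_{t=1}^{8}(y_t−ȳ)(y_{t+2}−ȳ) = 6.1200
γ_2 = 6.1200 / 10 = 0.612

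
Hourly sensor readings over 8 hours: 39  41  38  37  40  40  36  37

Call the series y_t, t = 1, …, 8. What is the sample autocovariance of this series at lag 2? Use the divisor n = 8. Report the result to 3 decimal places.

Mean ȳ = (39 + 41 + 38 + 37 + 40 + 40 + 36 + 37)/8 = 38.5000
Σ_{t=1}^{6}(y_t−ȳ)(y_{t+2}−ȳ) = -13.0000
γ_2 = -13.0000 / 8 = -1.625

-1.625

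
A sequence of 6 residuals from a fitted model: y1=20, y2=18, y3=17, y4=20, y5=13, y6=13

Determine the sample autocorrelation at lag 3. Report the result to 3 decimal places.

0.097

Mean ȳ = (20 + 18 + 17 + 20 + 13 + 13)/6 = 16.8333
Numerator Σ_{t=1}^{3}(y_t−ȳ)(y_{t+3}−ȳ) = 4.9167
Denominator Σ(y_t−ȳ)² = 50.8333
r_3 = 4.9167 / 50.8333 = 0.097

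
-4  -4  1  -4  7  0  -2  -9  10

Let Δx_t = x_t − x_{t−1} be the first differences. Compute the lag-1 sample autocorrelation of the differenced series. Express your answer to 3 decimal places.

-0.421

First differences Δx: 0, 5, -5, 11, -7, -2, -7, 19
Mean of differences = 1.7500
Numerator Σ(Δx_t−Δx̄)(Δx_{t+1}−Δx̄) = -256.3125
Denominator Σ(Δx_t−Δx̄)² = 609.5000
r_1(Δx) = -256.3125 / 609.5000 = -0.421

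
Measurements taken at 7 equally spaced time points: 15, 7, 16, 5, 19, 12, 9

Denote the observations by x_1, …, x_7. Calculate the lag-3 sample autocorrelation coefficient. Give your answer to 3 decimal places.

-0.230

Mean x̄ = (15 + 7 + 16 + 5 + 19 + 12 + 9)/7 = 11.8571
Σ(x_t−x̄)(x_{t+3}−x̄) = (-21.5510) + (-34.6939) + (0.5918) + (19.5918) = -36.0612
Denominator Σ(x_t−x̄)² = 156.8571
r_3 = -36.0612 / 156.8571 = -0.230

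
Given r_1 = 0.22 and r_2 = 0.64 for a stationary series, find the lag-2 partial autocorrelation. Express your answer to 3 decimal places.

0.622

φ_{22} = (r_2 − r_1²) / (1 − r_1²)
r_1² = (0.22)² = 0.0484
Numerator = 0.64 − 0.0484 = 0.5916; denominator = 1 − 0.0484 = 0.9516
φ_{22} = 0.5916 / 0.9516 = 0.622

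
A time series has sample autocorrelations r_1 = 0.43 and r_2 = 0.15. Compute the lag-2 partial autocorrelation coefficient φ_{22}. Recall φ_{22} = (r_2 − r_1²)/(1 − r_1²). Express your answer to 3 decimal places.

-0.043

φ_{22} = (r_2 − r_1²) / (1 − r_1²)
r_1² = (0.43)² = 0.1849
Numerator = 0.15 − 0.1849 = -0.0349; denominator = 1 − 0.1849 = 0.8151
φ_{22} = -0.0349 / 0.8151 = -0.043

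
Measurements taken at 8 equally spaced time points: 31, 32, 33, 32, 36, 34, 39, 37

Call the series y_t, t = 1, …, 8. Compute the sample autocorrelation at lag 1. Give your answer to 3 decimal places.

0.368

Mean ȳ = (31 + 32 + 33 + 32 + 36 + 34 + 39 + 37)/8 = 34.2500
Deviations from mean: -3.2500, -2.2500, -1.2500, -2.2500, 1.7500, -0.2500, 4.7500, 2.7500
Numerator Σ_{t=1}^{7}(y_t−ȳ)(y_{t+1}−ȳ) = 20.4375
Denominator Σ(y_t−ȳ)² = 55.5000
r_1 = 20.4375 / 55.5000 = 0.368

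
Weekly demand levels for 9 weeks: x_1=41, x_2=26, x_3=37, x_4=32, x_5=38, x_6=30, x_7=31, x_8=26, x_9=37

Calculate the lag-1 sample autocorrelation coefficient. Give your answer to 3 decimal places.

Mean x̄ = (41 + 26 + 37 + 32 + 38 + 30 + 31 + 26 + 37)/9 = 33.1111
Numerator Σ_{t=1}^{8}(x_t−x̄)(x_{t+1}−x̄) = -114.7901
Denominator Σ(x_t−x̄)² = 232.8889
r_1 = -114.7901 / 232.8889 = -0.493

-0.493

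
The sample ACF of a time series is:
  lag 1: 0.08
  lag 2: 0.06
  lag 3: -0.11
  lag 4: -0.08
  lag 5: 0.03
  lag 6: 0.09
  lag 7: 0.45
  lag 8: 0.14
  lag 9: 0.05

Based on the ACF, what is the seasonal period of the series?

The largest autocorrelation is r_7 = 0.45; the remaining lags stay at or below 0.14.
The dominant spike at lag 7 indicates a seasonal period of 7.

7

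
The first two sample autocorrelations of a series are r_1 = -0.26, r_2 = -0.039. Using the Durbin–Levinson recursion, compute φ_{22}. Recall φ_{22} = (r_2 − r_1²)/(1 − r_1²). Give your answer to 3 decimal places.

φ_{22} = (r_2 − r_1²) / (1 − r_1²)
r_1² = (-0.26)² = 0.0676
Numerator = -0.039 − 0.0676 = -0.1066; denominator = 1 − 0.0676 = 0.9324
φ_{22} = -0.1066 / 0.9324 = -0.114

-0.114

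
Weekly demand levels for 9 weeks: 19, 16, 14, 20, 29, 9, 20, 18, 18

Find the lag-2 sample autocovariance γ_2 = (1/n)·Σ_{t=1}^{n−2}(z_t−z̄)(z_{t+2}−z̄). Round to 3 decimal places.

Mean z̄ = (19 + 16 + 14 + 20 + 29 + 9 + 20 + 18 + 18)/9 = 18.1111
Σ_{t=1}^{7}(z_t−z̄)(z_{t+2}−z̄) = -48.2469
γ_2 = -48.2469 / 9 = -5.361

-5.361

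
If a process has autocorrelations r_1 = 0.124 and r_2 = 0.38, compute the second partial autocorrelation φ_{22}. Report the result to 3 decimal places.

0.370

φ_{22} = (r_2 − r_1²) / (1 − r_1²)
r_1² = (0.124)² = 0.015376
Numerator = 0.38 − 0.0154 = 0.3646; denominator = 1 − 0.0154 = 0.9846
φ_{22} = 0.3646 / 0.9846 = 0.370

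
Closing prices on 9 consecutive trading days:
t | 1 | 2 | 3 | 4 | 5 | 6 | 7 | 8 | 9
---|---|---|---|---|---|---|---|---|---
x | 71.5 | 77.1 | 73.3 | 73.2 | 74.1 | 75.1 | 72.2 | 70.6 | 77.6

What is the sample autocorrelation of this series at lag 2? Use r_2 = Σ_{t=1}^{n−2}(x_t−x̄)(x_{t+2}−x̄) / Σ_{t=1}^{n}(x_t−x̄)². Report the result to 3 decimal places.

Mean x̄ = (71.5 + 77.1 + 73.3 + 73.2 + 74.1 + 75.1 + 72.2 + 70.6 + 77.6)/9 = 73.8556
Numerator Σ_{t=1}^{7}(x_t−x̄)(x_{t+2}−x̄) = -12.4251
Denominator Σ(x_t−x̄)² = 45.7822
r_2 = -12.4251 / 45.7822 = -0.271

-0.271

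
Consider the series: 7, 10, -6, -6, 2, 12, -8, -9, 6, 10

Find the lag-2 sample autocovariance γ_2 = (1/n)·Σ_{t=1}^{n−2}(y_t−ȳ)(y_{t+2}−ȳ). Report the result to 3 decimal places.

Mean ȳ = (7 + 10 − 6 − 6 + 2 + 12 − 8 − 9 + 6 + 10)/10 = 1.8000
Σ_{t=1}^{8}(y_t−ȳ)(y_{t+2}−ȳ) = -427.4800
γ_2 = -427.4800 / 10 = -42.748

-42.748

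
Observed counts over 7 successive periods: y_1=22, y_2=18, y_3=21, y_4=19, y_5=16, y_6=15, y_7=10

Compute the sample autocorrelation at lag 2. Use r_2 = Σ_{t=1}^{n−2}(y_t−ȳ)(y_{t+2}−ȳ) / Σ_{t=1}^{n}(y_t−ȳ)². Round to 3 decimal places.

0.195

Mean ȳ = (22 + 18 + 21 + 19 + 16 + 15 + 10)/7 = 17.2857
Deviations from mean: 4.7143, 0.7143, 3.7143, 1.7143, -1.2857, -2.2857, -7.2857
Numerator Σ_{t=1}^{5}(y_t−ȳ)(y_{t+2}−ȳ) = 19.4082
Denominator Σ(y_t−ȳ)² = 99.4286
r_2 = 19.4082 / 99.4286 = 0.195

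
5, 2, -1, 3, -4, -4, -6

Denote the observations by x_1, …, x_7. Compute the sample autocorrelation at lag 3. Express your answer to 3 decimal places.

-0.062

Mean x̄ = (5 + 2 − 1 + 3 − 4 − 4 − 6)/7 = -0.7143
Deviations from mean: 5.7143, 2.7143, -0.2857, 3.7143, -3.2857, -3.2857, -5.2857
Numerator Σ_{t=1}^{4}(x_t−x̄)(x_{t+3}−x̄) = -6.3878
Denominator Σ(x_t−x̄)² = 103.4286
r_3 = -6.3878 / 103.4286 = -0.062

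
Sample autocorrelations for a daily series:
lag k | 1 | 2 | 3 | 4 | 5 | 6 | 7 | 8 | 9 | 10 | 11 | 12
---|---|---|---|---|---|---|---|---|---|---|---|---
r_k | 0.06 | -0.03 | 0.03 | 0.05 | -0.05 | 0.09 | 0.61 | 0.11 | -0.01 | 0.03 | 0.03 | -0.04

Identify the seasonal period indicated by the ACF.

7

The largest autocorrelation is r_7 = 0.61; the remaining lags stay at or below 0.11.
The dominant spike at lag 7 indicates a seasonal period of 7.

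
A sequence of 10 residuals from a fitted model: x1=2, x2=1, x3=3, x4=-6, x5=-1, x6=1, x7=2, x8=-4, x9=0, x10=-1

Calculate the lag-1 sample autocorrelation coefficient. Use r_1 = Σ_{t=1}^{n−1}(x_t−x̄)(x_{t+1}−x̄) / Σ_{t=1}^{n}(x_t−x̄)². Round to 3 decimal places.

-0.212

Mean x̄ = (2 + 1 + 3 − 6 − 1 + 1 + 2 − 4 + 0 − 1)/10 = -0.3000
Numerator Σ_{t=1}^{9}(x_t−x̄)(x_{t+1}−x̄) = -15.2900
Denominator Σ(x_t−x̄)² = 72.1000
r_1 = -15.2900 / 72.1000 = -0.212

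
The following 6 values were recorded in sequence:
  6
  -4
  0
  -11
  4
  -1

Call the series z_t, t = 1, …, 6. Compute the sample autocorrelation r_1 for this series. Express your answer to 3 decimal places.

-0.457

Mean z̄ = (6 − 4 + 0 − 11 + 4 − 1)/6 = -1.0000
Deviations from mean: 7.0000, -3.0000, 1.0000, -10.0000, 5.0000, 0.0000
Σ(z_t−z̄)(z_{t+1}−z̄) = (-21.0000) + (-3.0000) + (-10.0000) + (-50.0000) + (0.0000) = -84.0000
Denominator Σ(z_t−z̄)² = 184.0000
r_1 = -84.0000 / 184.0000 = -0.457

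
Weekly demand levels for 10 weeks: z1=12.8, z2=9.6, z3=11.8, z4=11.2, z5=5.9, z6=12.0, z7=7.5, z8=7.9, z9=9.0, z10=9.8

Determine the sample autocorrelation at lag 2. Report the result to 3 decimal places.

Mean z̄ = (12.8 + 9.6 + 11.8 + 11.2 + 5.9 + 12.0 + 7.5 + 7.9 + 9.0 + 9.8)/10 = 9.7500
Numerator Σ_{t=1}^{8}(z_t−z̄)(z_{t+2}−z̄) = 7.5000
Denominator Σ(z_t−z̄)² = 44.5650
r_2 = 7.5000 / 44.5650 = 0.168

0.168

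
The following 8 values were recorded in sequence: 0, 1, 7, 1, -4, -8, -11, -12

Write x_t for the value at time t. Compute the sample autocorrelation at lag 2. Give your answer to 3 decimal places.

0.228

Mean x̄ = (0 + 1 + 7 + 1 − 4 − 8 − 11 − 12)/8 = -3.2500
Deviations from mean: 3.2500, 4.2500, 10.2500, 4.2500, -0.7500, -4.7500, -7.7500, -8.7500
Σ(x_t−x̄)(x_{t+2}−x̄) = (33.3125) + (18.0625) + (-7.6875) + (-20.1875) + (5.8125) + (41.5625) = 70.8750
Denominator Σ(x_t−x̄)² = 311.5000
r_2 = 70.8750 / 311.5000 = 0.228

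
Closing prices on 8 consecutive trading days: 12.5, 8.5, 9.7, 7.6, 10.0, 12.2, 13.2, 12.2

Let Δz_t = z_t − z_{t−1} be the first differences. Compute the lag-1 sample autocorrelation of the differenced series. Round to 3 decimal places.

First differences Δz: -4.0, 1.2, -2.1, 2.4, 2.2, 1.0, -1.0
Mean of differences = -0.0429
Numerator Σ(Δz_t−Δz̄)(Δz_{t+1}−Δz̄) = -5.6804
Denominator Σ(Δz_t−Δz̄)² = 34.4371
r_1(Δz) = -5.6804 / 34.4371 = -0.165

-0.165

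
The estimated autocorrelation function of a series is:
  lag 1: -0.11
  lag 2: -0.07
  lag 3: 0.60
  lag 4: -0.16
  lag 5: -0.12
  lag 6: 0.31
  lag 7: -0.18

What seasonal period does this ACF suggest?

The largest autocorrelation is r_3 = 0.60, with a weaker echo at lag 6 (0.31); the remaining lags stay at or below -0.07.
The dominant spike at lag 3 indicates a seasonal period of 3.

3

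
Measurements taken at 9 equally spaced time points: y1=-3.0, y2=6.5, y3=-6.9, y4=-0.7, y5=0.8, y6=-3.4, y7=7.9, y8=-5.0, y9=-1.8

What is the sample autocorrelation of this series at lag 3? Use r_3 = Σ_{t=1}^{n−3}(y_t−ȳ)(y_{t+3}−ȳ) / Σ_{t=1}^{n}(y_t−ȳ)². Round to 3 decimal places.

Mean ȳ = (-3.0 + 6.5 − 6.9 − 0.7 + 0.8 − 3.4 + 7.9 − 5.0 − 1.8)/9 = -0.6222
Σ(y_t−ȳ)(y_{t+3}−ȳ) = (0.1849) + (10.1294) + (17.4383) + (-0.6628) + (-6.2262) + (3.2716) = 24.1352
Denominator Σ(y_t−ȳ)² = 198.7156
r_3 = 24.1352 / 198.7156 = 0.121

0.121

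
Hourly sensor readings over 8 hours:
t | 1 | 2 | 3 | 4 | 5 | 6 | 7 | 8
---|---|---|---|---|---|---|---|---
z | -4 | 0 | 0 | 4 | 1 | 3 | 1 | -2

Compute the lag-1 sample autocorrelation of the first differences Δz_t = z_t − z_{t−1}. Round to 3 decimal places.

-0.285

First differences Δz: 4, 0, 4, -3, 2, -2, -3
Mean of differences = 0.2857
Numerator Σ(Δz_t−Δz̄)(Δz_{t+1}−Δz̄) = -16.3673
Denominator Σ(Δz_t−Δz̄)² = 57.4286
r_1(Δz) = -16.3673 / 57.4286 = -0.285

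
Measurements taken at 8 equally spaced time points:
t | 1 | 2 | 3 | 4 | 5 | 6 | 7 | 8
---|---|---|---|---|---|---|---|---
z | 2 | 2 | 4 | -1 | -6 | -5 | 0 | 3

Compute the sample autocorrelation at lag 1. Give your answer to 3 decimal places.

Mean z̄ = (2 + 2 + 4 − 1 − 6 − 5 + 0 + 3)/8 = -0.1250
Deviations from mean: 2.1250, 2.1250, 4.1250, -0.8750, -5.8750, -4.8750, 0.1250, 3.1250
Σ(z_t−z̄)(z_{t+1}−z̄) = (4.5156) + (8.7656) + (-3.6094) + (5.1406) + (28.6406) + (-0.6094) + (0.3906) = 43.2344
Denominator Σ(z_t−z̄)² = 94.8750
r_1 = 43.2344 / 94.8750 = 0.456

0.456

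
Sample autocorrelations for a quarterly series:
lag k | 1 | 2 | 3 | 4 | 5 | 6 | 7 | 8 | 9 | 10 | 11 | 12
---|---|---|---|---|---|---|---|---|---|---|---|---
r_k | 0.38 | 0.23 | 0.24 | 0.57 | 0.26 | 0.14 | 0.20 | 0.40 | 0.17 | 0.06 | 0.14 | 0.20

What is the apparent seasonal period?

4

The largest autocorrelation is r_4 = 0.57, with a weaker echo at lag 8 (0.40); the remaining lags stay at or below 0.38. The elevated value at lag 1 (0.38), dropping to 0.23 at lag 2, reflects decaying short-term dependence rather than seasonality.
The dominant spike at lag 4 indicates a seasonal period of 4.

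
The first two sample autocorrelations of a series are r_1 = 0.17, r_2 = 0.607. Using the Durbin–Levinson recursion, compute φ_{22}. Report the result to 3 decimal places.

0.595

φ_{22} = (r_2 − r_1²) / (1 − r_1²)
r_1² = (0.17)² = 0.0289
Numerator = 0.607 − 0.0289 = 0.5781; denominator = 1 − 0.0289 = 0.9711
φ_{22} = 0.5781 / 0.9711 = 0.595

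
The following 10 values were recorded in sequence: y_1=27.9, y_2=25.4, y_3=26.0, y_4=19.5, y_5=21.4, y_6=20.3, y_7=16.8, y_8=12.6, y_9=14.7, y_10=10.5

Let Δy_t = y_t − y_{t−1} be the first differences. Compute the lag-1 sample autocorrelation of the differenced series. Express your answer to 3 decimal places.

First differences Δy: -2.5, 0.6, -6.5, 1.9, -1.1, -3.5, -4.2, 2.1, -4.2
Mean of differences = -1.9333
Numerator Σ(Δy_t−Δȳ)(Δy_{t+1}−Δȳ) = -43.3544
Denominator Σ(Δy_t−Δȳ)² = 71.9800
r_1(Δy) = -43.3544 / 71.9800 = -0.602

-0.602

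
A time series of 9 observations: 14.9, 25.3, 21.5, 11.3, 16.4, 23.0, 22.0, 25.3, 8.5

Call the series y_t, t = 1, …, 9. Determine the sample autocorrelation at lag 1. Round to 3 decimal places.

-0.170

Mean ȳ = (14.9 + 25.3 + 21.5 + 11.3 + 16.4 + 23.0 + 22.0 + 25.3 + 8.5)/9 = 18.6889
Numerator Σ_{t=1}^{8}(y_t−ȳ)(y_{t+1}−ȳ) = -51.3857
Denominator Σ(y_t−ȳ)² = 302.8689
r_1 = -51.3857 / 302.8689 = -0.170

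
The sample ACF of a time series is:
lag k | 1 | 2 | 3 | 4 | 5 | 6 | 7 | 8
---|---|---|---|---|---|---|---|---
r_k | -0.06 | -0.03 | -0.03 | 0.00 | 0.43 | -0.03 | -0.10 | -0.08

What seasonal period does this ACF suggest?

The largest autocorrelation is r_5 = 0.43; the remaining lags stay at or below 0.00.
The dominant spike at lag 5 indicates a seasonal period of 5.

5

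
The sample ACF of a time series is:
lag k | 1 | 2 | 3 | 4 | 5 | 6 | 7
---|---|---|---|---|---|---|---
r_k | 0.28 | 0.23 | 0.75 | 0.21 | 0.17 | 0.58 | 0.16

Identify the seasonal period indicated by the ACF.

3

The largest autocorrelation is r_3 = 0.75, with a weaker echo at lag 6 (0.58); the remaining lags stay at or below 0.28. The elevated value at lag 1 (0.28), dropping to 0.23 at lag 2, reflects decaying short-term dependence rather than seasonality.
The dominant spike at lag 3 indicates a seasonal period of 3.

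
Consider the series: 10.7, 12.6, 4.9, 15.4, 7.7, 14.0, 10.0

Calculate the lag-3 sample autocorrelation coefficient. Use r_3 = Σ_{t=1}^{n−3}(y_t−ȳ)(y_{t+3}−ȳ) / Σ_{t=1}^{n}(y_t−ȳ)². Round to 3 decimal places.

Mean ȳ = (10.7 + 12.6 + 4.9 + 15.4 + 7.7 + 14.0 + 10.0)/7 = 10.7571
Σ(y_t−ȳ)(y_{t+3}−ȳ) = (-0.2653) + (-5.6339) + (-18.9939) + (-3.5153) = -28.4084
Denominator Σ(y_t−ȳ)² = 79.6971
r_3 = -28.4084 / 79.6971 = -0.356

-0.356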